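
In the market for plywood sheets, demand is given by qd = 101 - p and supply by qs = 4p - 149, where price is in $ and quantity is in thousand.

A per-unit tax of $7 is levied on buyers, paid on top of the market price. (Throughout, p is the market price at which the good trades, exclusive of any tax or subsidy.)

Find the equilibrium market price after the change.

Before the shock: 101 - p = 4p - 149 ⇒ 250 = 5p ⇒ p = 50, q = 51.
Since buyers pay the price plus the tax, the effective demand curve becomes qd = 94 - p.
Equate the new curves: 94 - p = 4p - 149, giving 243 = 5p, p = 48.6, q = 45.4.

48.6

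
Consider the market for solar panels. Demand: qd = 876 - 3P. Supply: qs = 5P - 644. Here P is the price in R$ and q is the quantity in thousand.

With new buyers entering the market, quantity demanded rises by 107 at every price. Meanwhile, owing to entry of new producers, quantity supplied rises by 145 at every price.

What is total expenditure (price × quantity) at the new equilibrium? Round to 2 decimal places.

Before the shock: 876 - 3P = 5P - 644 ⇒ 1520 = 8P ⇒ P = 190, q = 306.
With the change applied: demand qd = 983 - 3P, supply qs = 5P - 499.
Clearing the new market: 983 - 3P = 5P - 499, so P = 185.25 and q = 427.25.
New expenditure = 185.25 × 427.25 = 79148.06.

79148.06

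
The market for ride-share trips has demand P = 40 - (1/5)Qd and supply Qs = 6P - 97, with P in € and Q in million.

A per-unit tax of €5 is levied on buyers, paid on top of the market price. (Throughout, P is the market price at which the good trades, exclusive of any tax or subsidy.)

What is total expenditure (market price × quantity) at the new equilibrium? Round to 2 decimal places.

Solve the original market: 200 - 5P = 6P - 97, hence P = 27 and Q = 65.
Since buyers pay the price plus the tax, the effective demand curve becomes Qd = 175 - 5P.
Setting them equal: 175 - 5P = 6P - 97 → 272 = 11P, so P = 272/11 ≈ 24.7273 and Q = 565/11 ≈ 51.3636.
New expenditure = 24.7273 × 51.3636 = 1270.08.

1270.08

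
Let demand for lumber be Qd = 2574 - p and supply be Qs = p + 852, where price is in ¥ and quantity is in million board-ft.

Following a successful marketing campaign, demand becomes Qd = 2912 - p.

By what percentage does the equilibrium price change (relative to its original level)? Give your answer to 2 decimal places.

+19.63

Before the shock: 2574 - p = p + 852 ⇒ 1722 = 2p ⇒ p = 861, Q = 1713.
With the change applied: demand Qd = 2912 - p, supply Qs = p + 852.
Equate the new curves: 2912 - p = p + 852, giving 2060 = 2p, p = 1030, Q = 1882.
%Δp = (1030 − 861) / 861 × 100 = +19.63%.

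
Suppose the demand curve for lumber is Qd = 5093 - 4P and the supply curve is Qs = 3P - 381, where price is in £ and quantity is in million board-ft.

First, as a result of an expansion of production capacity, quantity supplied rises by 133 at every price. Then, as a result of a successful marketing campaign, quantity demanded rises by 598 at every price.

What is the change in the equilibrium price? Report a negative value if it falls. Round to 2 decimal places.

Solve the original market: 5093 - 4P = 3P - 381, hence P = 782 and Q = 1965.
The new curves are Qd = 5691 - 4P (demand) and Qs = 3P - 248 (supply).
Setting them equal: 5691 - 4P = 3P - 248 → 5939 = 7P, so P = 5939/7 ≈ 848.4286 and Q = 16081/7 ≈ 2297.2857.
ΔP = 848.4286 − 782 = +66.43.

+66.43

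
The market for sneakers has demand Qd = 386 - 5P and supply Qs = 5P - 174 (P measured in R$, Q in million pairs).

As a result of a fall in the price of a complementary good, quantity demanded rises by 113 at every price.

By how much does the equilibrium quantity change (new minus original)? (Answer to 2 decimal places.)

Initially, 386 - 5P = 5P - 174, so 560 = 10P and P = 56, Q = 106.
After the shift, demand is Qd = 499 - 5P and supply is Qs = 5P - 174.
Equate the new curves: 499 - 5P = 5P - 174, giving 673 = 10P, P = 67.3, Q = 162.5.
ΔQ = 162.5 − 106 = +56.50.

+56.50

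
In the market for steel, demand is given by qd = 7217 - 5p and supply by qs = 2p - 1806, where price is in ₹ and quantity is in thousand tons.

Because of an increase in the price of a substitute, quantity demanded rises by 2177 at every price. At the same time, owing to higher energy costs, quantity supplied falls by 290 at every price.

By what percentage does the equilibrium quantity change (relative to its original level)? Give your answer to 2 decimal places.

+53.74

Initially, 7217 - 5p = 2p - 1806, so 9023 = 7p and p = 1289, q = 772.
The new curves are qd = 9394 - 5p (demand) and qs = 2p - 2096 (supply).
Equate the new curves: 9394 - 5p = 2p - 2096, giving 11490 = 7p, p = 11490/7 ≈ 1641.4286, q = 8308/7 ≈ 1186.8571.
%Δq = (1186.8571 − 772) / 772 × 100 = +53.74%.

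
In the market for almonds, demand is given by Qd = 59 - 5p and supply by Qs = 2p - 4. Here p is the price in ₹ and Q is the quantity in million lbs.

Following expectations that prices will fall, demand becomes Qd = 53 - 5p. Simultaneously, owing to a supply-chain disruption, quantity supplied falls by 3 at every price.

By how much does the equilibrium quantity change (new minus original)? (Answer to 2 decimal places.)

Original equilibrium: 59 - 5p = 2p - 4 gives 63 = 7p, so p = 9 and Q = 14.
With the change applied: demand Qd = 53 - 5p, supply Qs = 2p - 7.
Clearing the new market: 53 - 5p = 2p - 7, so p = 60/7 ≈ 8.5714 and Q = 71/7 ≈ 10.1429.
ΔQ = 10.1429 − 14 = -3.86.

-3.86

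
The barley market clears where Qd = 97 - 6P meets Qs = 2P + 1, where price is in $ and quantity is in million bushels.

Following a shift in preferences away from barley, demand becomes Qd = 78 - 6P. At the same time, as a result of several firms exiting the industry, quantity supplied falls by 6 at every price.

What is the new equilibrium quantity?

Initially, 97 - 6P = 2P + 1, so 96 = 8P and P = 12, Q = 25.
The shock moves the curves to Qd = 78 - 6P and Qs = 2P - 5.
New equilibrium: 78 - 6P = 2P - 5 ⇒ 83 = 8P ⇒ P = 10.375, Q = 15.75.

15.75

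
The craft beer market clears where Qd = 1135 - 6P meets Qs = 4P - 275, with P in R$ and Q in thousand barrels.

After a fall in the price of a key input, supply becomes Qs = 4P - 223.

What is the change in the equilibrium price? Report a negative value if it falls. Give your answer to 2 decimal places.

Before the shock: 1135 - 6P = 4P - 275 ⇒ 1410 = 10P ⇒ P = 141, Q = 289.
After the shift, demand is Qd = 1135 - 6P and supply is Qs = 4P - 223.
Clearing the new market: 1135 - 6P = 4P - 223, so P = 135.8 and Q = 320.2.
ΔP = 135.8 − 141 = -5.20.

-5.20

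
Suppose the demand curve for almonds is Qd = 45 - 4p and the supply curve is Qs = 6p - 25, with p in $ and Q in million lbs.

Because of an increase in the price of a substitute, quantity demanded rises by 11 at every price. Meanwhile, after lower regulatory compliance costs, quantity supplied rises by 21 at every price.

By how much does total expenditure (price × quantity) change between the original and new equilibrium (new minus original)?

+73

Solve the original market: 45 - 4p = 6p - 25, hence p = 7 and Q = 17.
The shock moves the curves to Qd = 56 - 4p and Qs = 6p - 4.
Equate the new curves: 56 - 4p = 6p - 4, giving 60 = 10p, p = 6, Q = 32.
Expenditure moves from 7×17 = 119 to 6×32 = 192; change = +73.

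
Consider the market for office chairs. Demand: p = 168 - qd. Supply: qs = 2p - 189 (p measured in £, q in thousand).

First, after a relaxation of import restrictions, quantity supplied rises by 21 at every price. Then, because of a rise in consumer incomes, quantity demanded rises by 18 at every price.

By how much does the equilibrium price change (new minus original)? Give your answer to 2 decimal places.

Solve the original market: 168 - p = 2p - 189, hence p = 119 and q = 49.
The shock moves the curves to qd = 186 - p and qs = 2p - 168.
Equate the new curves: 186 - p = 2p - 168, giving 354 = 3p, p = 118, q = 68.
Δp = 118 − 119 = -1.00.

-1.00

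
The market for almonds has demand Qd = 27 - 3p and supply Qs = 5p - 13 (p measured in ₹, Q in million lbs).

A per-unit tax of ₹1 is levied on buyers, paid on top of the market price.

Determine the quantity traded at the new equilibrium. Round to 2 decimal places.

10.13

Initially, 27 - 3p = 5p - 13, so 40 = 8p and p = 5, Q = 12.
Since buyers pay the price plus the tax, the effective demand curve becomes Qd = 24 - 3p.
Equate the new curves: 24 - 3p = 5p - 13, giving 37 = 8p, p = 4.625, Q = 10.125.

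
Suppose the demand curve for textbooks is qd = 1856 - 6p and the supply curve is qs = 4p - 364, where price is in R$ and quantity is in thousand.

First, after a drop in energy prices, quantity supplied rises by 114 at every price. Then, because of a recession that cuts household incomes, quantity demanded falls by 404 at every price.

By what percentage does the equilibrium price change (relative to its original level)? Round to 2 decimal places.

Solve the original market: 1856 - 6p = 4p - 364, hence p = 222 and q = 524.
With the change applied: demand qd = 1452 - 6p, supply qs = 4p - 250.
Clearing the new market: 1452 - 6p = 4p - 250, so p = 170.2 and q = 430.8.
%Δp = (170.2 − 222) / 222 × 100 = -23.33%.

-23.33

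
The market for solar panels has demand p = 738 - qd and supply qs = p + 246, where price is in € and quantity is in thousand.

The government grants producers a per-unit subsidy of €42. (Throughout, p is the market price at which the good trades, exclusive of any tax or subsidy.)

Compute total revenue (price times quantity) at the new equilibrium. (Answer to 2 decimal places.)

115425.00

Initially, 738 - p = p + 246, so 492 = 2p and p = 246, q = 492.
Since sellers receive the price plus the subsidy, the effective supply curve becomes qs = p + 288.
New equilibrium: 738 - p = p + 288 ⇒ 450 = 2p ⇒ p = 225, q = 513.
New expenditure = 225 × 513 = 115425.00.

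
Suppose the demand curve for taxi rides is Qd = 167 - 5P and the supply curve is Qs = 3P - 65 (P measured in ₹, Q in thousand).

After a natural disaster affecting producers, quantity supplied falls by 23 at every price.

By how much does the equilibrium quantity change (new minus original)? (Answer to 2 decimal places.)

-14.38

Initially, 167 - 5P = 3P - 65, so 232 = 8P and P = 29, Q = 22.
With the change applied: demand Qd = 167 - 5P, supply Qs = 3P - 88.
Clearing the new market: 167 - 5P = 3P - 88, so P = 31.875 and Q = 7.625.
ΔQ = 7.625 − 22 = -14.38.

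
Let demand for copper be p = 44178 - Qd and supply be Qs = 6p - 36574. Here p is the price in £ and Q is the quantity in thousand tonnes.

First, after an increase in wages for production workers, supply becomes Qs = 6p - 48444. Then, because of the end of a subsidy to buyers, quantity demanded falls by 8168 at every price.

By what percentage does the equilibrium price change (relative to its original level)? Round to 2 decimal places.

Initially, 44178 - p = 6p - 36574, so 80752 = 7p and p = 11536, Q = 32642.
With the change applied: demand Qd = 36010 - p, supply Qs = 6p - 48444.
New equilibrium: 36010 - p = 6p - 48444 ⇒ 84454 = 7p ⇒ p = 84454/7 ≈ 12064.8571, Q = 167616/7 ≈ 23945.1429.
%Δp = (12064.8571 − 11536) / 11536 × 100 = +4.58%.

+4.58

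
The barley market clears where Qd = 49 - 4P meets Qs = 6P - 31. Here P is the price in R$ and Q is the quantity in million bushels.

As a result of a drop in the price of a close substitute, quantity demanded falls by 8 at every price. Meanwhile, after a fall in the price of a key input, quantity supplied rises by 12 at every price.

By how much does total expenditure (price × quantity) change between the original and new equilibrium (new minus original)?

-34

Solve the original market: 49 - 4P = 6P - 31, hence P = 8 and Q = 17.
The new curves are Qd = 41 - 4P (demand) and Qs = 6P - 19 (supply).
New equilibrium: 41 - 4P = 6P - 19 ⇒ 60 = 10P ⇒ P = 6, Q = 17.
Expenditure moves from 8×17 = 136 to 6×17 = 102; change = -34.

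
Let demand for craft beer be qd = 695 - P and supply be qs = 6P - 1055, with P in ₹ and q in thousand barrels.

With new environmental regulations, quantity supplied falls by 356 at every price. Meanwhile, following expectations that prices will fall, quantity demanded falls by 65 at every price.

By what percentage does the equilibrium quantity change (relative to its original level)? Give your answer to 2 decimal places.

Solve the original market: 695 - P = 6P - 1055, hence P = 250 and q = 445.
With the change applied: demand qd = 630 - P, supply qs = 6P - 1411.
New equilibrium: 630 - P = 6P - 1411 ⇒ 2041 = 7P ⇒ P = 2041/7 ≈ 291.5714, q = 2369/7 ≈ 338.4286.
%Δq = (338.4286 − 445) / 445 × 100 = -23.95%.

-23.95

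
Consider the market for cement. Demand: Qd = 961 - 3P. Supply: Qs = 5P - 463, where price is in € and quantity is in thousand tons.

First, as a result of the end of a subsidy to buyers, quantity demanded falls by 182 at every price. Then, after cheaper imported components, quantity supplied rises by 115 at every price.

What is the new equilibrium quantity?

356.375

Original equilibrium: 961 - 3P = 5P - 463 gives 1424 = 8P, so P = 178 and Q = 427.
With the change applied: demand Qd = 779 - 3P, supply Qs = 5P - 348.
New equilibrium: 779 - 3P = 5P - 348 ⇒ 1127 = 8P ⇒ P = 140.875, Q = 356.375.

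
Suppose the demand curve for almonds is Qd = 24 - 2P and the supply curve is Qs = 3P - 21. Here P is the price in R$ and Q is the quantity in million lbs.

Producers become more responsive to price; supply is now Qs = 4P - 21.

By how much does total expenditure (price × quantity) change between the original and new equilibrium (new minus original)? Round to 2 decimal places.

Original equilibrium: 24 - 2P = 3P - 21 gives 45 = 5P, so P = 9 and Q = 6.
The shock moves the curves to Qd = 24 - 2P and Qs = 4P - 21.
Setting them equal: 24 - 2P = 4P - 21 → 45 = 6P, so P = 7.5 and Q = 9.
Expenditure moves from 9×6 = 54 to 7.5×9 = 67.5; change = +13.50.

+13.50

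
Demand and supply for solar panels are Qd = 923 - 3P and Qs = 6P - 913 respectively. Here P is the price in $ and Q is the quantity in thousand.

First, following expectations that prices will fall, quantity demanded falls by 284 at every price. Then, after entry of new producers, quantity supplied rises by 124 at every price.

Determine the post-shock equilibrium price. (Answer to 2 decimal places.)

158.67

Initially, 923 - 3P = 6P - 913, so 1836 = 9P and P = 204, Q = 311.
With the change applied: demand Qd = 639 - 3P, supply Qs = 6P - 789.
Equate the new curves: 639 - 3P = 6P - 789, giving 1428 = 9P, P = 476/3 ≈ 158.6667, Q = 163.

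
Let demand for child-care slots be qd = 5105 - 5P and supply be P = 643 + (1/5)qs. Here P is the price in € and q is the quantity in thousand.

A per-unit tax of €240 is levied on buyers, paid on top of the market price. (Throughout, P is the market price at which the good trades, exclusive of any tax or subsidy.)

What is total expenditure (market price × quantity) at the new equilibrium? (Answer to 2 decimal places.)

245640.00

Before the shock: 5105 - 5P = 5P - 3215 ⇒ 8320 = 10P ⇒ P = 832, q = 945.
Since buyers pay the price plus the tax, the effective demand curve becomes qd = 3905 - 5P.
New equilibrium: 3905 - 5P = 5P - 3215 ⇒ 7120 = 10P ⇒ P = 712, q = 345.
New expenditure = 712 × 345 = 245640.00.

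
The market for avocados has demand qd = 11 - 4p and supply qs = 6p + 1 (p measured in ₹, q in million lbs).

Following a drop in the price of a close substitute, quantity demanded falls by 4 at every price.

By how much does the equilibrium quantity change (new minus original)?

Before the shock: 11 - 4p = 6p + 1 ⇒ 10 = 10p ⇒ p = 1, q = 7.
With the change applied: demand qd = 7 - 4p, supply qs = 6p + 1.
Setting them equal: 7 - 4p = 6p + 1 → 6 = 10p, so p = 0.6 and q = 4.6.
Δq = 4.6 − 7 = -2.4.

-2.4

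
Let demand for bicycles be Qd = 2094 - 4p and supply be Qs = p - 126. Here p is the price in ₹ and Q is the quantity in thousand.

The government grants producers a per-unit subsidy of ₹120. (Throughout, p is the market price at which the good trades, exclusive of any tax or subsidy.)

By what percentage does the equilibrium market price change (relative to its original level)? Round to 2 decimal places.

-5.41

Initially, 2094 - 4p = p - 126, so 2220 = 5p and p = 444, Q = 318.
Since sellers receive the price plus the subsidy, the effective supply curve becomes Qs = p - 6.
Equate the new curves: 2094 - 4p = p - 6, giving 2100 = 5p, p = 420, Q = 414.
%Δp = (420 − 444) / 444 × 100 = -5.41%.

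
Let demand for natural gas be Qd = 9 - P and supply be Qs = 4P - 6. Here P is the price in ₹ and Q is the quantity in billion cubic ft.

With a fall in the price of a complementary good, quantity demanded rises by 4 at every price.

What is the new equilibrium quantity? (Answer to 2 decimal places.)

Initially, 9 - P = 4P - 6, so 15 = 5P and P = 3, Q = 6.
The shock moves the curves to Qd = 13 - P and Qs = 4P - 6.
Equate the new curves: 13 - P = 4P - 6, giving 19 = 5P, P = 3.8, Q = 9.2.

9.20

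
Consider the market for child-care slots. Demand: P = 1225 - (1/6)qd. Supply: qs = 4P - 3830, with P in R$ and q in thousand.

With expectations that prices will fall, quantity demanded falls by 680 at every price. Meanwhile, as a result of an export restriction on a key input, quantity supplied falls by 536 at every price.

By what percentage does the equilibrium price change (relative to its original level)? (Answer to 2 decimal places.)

Original equilibrium: 7350 - 6P = 4P - 3830 gives 11180 = 10P, so P = 1118 and q = 642.
After the shift, demand is qd = 6670 - 6P and supply is qs = 4P - 4366.
New equilibrium: 6670 - 6P = 4P - 4366 ⇒ 11036 = 10P ⇒ P = 1103.6, q = 48.4.
%ΔP = (1103.6 − 1118) / 1118 × 100 = -1.29%.

-1.29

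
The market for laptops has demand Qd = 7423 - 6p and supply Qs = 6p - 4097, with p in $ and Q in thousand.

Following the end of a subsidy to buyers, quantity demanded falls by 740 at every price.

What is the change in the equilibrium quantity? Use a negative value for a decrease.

Initially, 7423 - 6p = 6p - 4097, so 11520 = 12p and p = 960, Q = 1663.
The shock moves the curves to Qd = 6683 - 6p and Qs = 6p - 4097.
New equilibrium: 6683 - 6p = 6p - 4097 ⇒ 10780 = 12p ⇒ p = 2695/3 ≈ 898.3333, Q = 1293.
ΔQ = 1293 − 1663 = -370.

-370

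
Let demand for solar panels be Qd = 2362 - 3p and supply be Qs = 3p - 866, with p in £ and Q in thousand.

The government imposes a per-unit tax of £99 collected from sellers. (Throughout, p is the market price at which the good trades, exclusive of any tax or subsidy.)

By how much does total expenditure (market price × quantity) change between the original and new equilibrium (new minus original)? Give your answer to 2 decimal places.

-50217.75

Original equilibrium: 2362 - 3p = 3p - 866 gives 3228 = 6p, so p = 538 and Q = 748.
Since sellers keep the price net of the tax, the effective supply curve becomes Qs = 3p - 1163.
New equilibrium: 2362 - 3p = 3p - 1163 ⇒ 3525 = 6p ⇒ p = 587.5, Q = 599.5.
Expenditure moves from 538×748 = 402424 to 587.5×599.5 = 352206.25; change = -50217.75.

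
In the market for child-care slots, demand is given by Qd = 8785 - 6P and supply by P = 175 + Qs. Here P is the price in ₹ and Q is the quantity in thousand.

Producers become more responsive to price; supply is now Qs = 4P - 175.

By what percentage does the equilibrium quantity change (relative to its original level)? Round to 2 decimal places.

Original equilibrium: 8785 - 6P = P - 175 gives 8960 = 7P, so P = 1280 and Q = 1105.
With the change applied: demand Qd = 8785 - 6P, supply Qs = 4P - 175.
New equilibrium: 8785 - 6P = 4P - 175 ⇒ 8960 = 10P ⇒ P = 896, Q = 3409.
%ΔQ = (3409 − 1105) / 1105 × 100 = +208.51%.

+208.51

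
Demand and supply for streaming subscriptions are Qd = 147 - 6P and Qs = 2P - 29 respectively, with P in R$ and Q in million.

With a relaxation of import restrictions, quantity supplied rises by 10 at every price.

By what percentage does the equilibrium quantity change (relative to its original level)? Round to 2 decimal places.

Original equilibrium: 147 - 6P = 2P - 29 gives 176 = 8P, so P = 22 and Q = 15.
With the change applied: demand Qd = 147 - 6P, supply Qs = 2P - 19.
Equate the new curves: 147 - 6P = 2P - 19, giving 166 = 8P, P = 20.75, Q = 22.5.
%ΔQ = (22.5 − 15) / 15 × 100 = +50.00%.

+50.00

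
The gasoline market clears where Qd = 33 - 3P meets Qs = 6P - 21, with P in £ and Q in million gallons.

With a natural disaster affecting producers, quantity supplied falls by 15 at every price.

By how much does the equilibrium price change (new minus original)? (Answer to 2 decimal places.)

+1.67

Initially, 33 - 3P = 6P - 21, so 54 = 9P and P = 6, Q = 15.
The new curves are Qd = 33 - 3P (demand) and Qs = 6P - 36 (supply).
Clearing the new market: 33 - 3P = 6P - 36, so P = 23/3 ≈ 7.6667 and Q = 10.
ΔP = 7.6667 − 6 = +1.67.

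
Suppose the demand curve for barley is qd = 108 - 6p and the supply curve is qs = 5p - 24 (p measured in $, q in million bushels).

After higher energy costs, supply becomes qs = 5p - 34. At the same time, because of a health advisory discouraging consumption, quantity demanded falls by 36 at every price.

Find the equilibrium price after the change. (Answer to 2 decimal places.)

9.64

Before the shock: 108 - 6p = 5p - 24 ⇒ 132 = 11p ⇒ p = 12, q = 36.
With the change applied: demand qd = 72 - 6p, supply qs = 5p - 34.
Clearing the new market: 72 - 6p = 5p - 34, so p = 106/11 ≈ 9.6364 and q = 156/11 ≈ 14.1818.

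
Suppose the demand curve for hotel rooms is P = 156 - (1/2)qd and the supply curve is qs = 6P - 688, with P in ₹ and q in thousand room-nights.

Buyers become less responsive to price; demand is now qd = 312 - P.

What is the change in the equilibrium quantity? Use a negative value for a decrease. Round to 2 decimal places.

+107.14

Before the shock: 312 - 2P = 6P - 688 ⇒ 1000 = 8P ⇒ P = 125, q = 62.
The new curves are qd = 312 - P (demand) and qs = 6P - 688 (supply).
Clearing the new market: 312 - P = 6P - 688, so P = 1000/7 ≈ 142.8571 and q = 1184/7 ≈ 169.1429.
Δq = 169.1429 − 62 = +107.14.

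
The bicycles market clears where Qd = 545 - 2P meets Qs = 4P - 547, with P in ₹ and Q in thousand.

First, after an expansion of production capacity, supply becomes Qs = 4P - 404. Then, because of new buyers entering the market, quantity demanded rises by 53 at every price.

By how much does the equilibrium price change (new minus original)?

-15

Original equilibrium: 545 - 2P = 4P - 547 gives 1092 = 6P, so P = 182 and Q = 181.
With the change applied: demand Qd = 598 - 2P, supply Qs = 4P - 404.
New equilibrium: 598 - 2P = 4P - 404 ⇒ 1002 = 6P ⇒ P = 167, Q = 264.
ΔP = 167 − 182 = -15.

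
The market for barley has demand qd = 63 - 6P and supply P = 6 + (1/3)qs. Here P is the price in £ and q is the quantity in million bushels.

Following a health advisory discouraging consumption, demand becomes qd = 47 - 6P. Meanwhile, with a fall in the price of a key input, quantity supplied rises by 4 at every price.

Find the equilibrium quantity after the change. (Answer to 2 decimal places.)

Initially, 63 - 6P = 3P - 18, so 81 = 9P and P = 9, q = 9.
The shock moves the curves to qd = 47 - 6P and qs = 3P - 14.
Setting them equal: 47 - 6P = 3P - 14 → 61 = 9P, so P = 61/9 ≈ 6.7778 and q = 19/3 ≈ 6.3333.

6.33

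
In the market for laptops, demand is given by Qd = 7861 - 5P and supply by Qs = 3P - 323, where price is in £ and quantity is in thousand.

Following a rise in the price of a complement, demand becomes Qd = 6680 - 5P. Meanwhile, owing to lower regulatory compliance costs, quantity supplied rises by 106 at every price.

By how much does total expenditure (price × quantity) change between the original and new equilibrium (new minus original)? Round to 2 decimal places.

-766460.58

Before the shock: 7861 - 5P = 3P - 323 ⇒ 8184 = 8P ⇒ P = 1023, Q = 2746.
The new curves are Qd = 6680 - 5P (demand) and Qs = 3P - 217 (supply).
Clearing the new market: 6680 - 5P = 3P - 217, so P = 862.125 and Q = 2369.375.
Expenditure moves from 1023×2746 = 2809158 to 862.125×2369.375 = 2042697.421875; change = -766460.58.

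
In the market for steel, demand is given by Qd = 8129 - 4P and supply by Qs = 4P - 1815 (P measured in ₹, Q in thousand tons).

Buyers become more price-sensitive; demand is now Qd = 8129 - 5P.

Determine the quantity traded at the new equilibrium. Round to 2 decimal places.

Initially, 8129 - 4P = 4P - 1815, so 9944 = 8P and P = 1243, Q = 3157.
The new curves are Qd = 8129 - 5P (demand) and Qs = 4P - 1815 (supply).
Setting them equal: 8129 - 5P = 4P - 1815 → 9944 = 9P, so P = 9944/9 ≈ 1104.8889 and Q = 23441/9 ≈ 2604.5556.

2604.56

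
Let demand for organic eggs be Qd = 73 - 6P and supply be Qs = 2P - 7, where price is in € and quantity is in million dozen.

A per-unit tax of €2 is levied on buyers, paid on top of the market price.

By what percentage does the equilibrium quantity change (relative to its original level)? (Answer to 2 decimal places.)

-23.08

Solve the original market: 73 - 6P = 2P - 7, hence P = 10 and Q = 13.
Since buyers pay the price plus the tax, the effective demand curve becomes Qd = 61 - 6P.
Equate the new curves: 61 - 6P = 2P - 7, giving 68 = 8P, P = 8.5, Q = 10.
%ΔQ = (10 − 13) / 13 × 100 = -23.08%.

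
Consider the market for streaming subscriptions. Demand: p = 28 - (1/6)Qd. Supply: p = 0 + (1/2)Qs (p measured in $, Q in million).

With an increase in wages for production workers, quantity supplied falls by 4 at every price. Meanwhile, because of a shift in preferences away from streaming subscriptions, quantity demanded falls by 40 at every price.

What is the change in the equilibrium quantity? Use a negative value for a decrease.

-13

Solve the original market: 168 - 6p = 2p, hence p = 21 and Q = 42.
After the shift, demand is Qd = 128 - 6p and supply is Qs = 2p - 4.
Setting them equal: 128 - 6p = 2p - 4 → 132 = 8p, so p = 16.5 and Q = 29.
ΔQ = 29 − 42 = -13.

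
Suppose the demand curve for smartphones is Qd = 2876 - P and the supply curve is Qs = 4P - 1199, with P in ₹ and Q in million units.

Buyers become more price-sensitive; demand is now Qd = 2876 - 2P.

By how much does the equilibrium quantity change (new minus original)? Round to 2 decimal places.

-543.33

Before the shock: 2876 - P = 4P - 1199 ⇒ 4075 = 5P ⇒ P = 815, Q = 2061.
The shock moves the curves to Qd = 2876 - 2P and Qs = 4P - 1199.
Setting them equal: 2876 - 2P = 4P - 1199 → 4075 = 6P, so P = 4075/6 ≈ 679.1667 and Q = 4553/3 ≈ 1517.6667.
ΔQ = 1517.6667 − 2061 = -543.33.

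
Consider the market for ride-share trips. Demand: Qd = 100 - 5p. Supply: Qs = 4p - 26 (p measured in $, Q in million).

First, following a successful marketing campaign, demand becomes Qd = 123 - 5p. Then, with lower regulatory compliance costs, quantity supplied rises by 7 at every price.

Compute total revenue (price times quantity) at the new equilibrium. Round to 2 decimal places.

Solve the original market: 100 - 5p = 4p - 26, hence p = 14 and Q = 30.
With the change applied: demand Qd = 123 - 5p, supply Qs = 4p - 19.
Clearing the new market: 123 - 5p = 4p - 19, so p = 142/9 ≈ 15.7778 and Q = 397/9 ≈ 44.1111.
New expenditure = 15.7778 × 44.1111 = 695.98.

695.98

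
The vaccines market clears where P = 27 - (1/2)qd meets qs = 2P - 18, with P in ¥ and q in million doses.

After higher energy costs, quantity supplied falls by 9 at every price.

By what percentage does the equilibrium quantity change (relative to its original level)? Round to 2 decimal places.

Original equilibrium: 54 - 2P = 2P - 18 gives 72 = 4P, so P = 18 and q = 18.
After the shift, demand is qd = 54 - 2P and supply is qs = 2P - 27.
New equilibrium: 54 - 2P = 2P - 27 ⇒ 81 = 4P ⇒ P = 20.25, q = 13.5.
%Δq = (13.5 − 18) / 18 × 100 = -25.00%.

-25.00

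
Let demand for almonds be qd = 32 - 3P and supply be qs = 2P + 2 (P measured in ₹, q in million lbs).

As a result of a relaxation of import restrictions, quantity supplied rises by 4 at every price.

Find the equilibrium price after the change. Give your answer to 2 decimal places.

Solve the original market: 32 - 3P = 2P + 2, hence P = 6 and q = 14.
With the change applied: demand qd = 32 - 3P, supply qs = 2P + 6.
Setting them equal: 32 - 3P = 2P + 6 → 26 = 5P, so P = 5.2 and q = 16.4.

5.20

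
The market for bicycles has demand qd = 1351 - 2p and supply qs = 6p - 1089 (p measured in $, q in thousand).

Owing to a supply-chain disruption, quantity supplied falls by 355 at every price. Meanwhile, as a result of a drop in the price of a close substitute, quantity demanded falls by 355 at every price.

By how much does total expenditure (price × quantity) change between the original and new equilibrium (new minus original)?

-108275

Original equilibrium: 1351 - 2p = 6p - 1089 gives 2440 = 8p, so p = 305 and q = 741.
After the shift, demand is qd = 996 - 2p and supply is qs = 6p - 1444.
Equate the new curves: 996 - 2p = 6p - 1444, giving 2440 = 8p, p = 305, q = 386.
Expenditure moves from 305×741 = 226005 to 305×386 = 117730; change = -108275.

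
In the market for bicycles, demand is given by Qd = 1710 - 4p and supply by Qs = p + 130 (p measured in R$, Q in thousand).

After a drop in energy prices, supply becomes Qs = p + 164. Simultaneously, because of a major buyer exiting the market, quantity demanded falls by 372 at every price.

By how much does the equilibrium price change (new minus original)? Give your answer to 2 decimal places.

-81.20

Solve the original market: 1710 - 4p = p + 130, hence p = 316 and Q = 446.
The new curves are Qd = 1338 - 4p (demand) and Qs = p + 164 (supply).
Equate the new curves: 1338 - 4p = p + 164, giving 1174 = 5p, p = 234.8, Q = 398.8.
Δp = 234.8 − 316 = -81.20.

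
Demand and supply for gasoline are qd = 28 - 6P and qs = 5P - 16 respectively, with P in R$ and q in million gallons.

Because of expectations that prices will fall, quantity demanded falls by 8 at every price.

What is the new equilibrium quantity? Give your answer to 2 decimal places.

Original equilibrium: 28 - 6P = 5P - 16 gives 44 = 11P, so P = 4 and q = 4.
The shock moves the curves to qd = 20 - 6P and qs = 5P - 16.
Setting them equal: 20 - 6P = 5P - 16 → 36 = 11P, so P = 36/11 ≈ 3.2727 and q = 4/11 ≈ 0.3636.

0.36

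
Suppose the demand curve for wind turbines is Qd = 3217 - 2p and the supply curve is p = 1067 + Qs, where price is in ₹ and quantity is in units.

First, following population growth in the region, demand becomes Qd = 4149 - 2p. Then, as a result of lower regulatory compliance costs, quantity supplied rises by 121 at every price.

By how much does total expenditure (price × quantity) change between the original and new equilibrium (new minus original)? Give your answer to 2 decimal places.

Before the shock: 3217 - 2p = p - 1067 ⇒ 4284 = 3p ⇒ p = 1428, Q = 361.
After the shift, demand is Qd = 4149 - 2p and supply is Qs = p - 946.
New equilibrium: 4149 - 2p = p - 946 ⇒ 5095 = 3p ⇒ p = 5095/3 ≈ 1698.3333, Q = 2257/3 ≈ 752.3333.
Expenditure moves from 1428×361 = 515508 to 1698.3333×752.3333 = 1277712.7778; change = +762204.78.

+762204.78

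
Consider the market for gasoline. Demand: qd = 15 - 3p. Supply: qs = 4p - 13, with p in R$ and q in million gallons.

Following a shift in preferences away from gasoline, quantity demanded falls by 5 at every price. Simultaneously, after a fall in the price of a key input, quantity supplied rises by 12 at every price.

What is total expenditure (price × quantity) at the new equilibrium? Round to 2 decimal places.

Solve the original market: 15 - 3p = 4p - 13, hence p = 4 and q = 3.
The new curves are qd = 10 - 3p (demand) and qs = 4p - 1 (supply).
Clearing the new market: 10 - 3p = 4p - 1, so p = 11/7 ≈ 1.5714 and q = 37/7 ≈ 5.2857.
New expenditure = 1.5714 × 5.2857 = 8.31.

8.31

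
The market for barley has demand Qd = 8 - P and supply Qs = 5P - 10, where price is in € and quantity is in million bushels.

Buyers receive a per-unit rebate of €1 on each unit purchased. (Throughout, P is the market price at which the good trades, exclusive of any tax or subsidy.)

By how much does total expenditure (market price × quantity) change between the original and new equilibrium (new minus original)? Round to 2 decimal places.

+3.47

Original equilibrium: 8 - P = 5P - 10 gives 18 = 6P, so P = 3 and Q = 5.
Since buyers' out-of-pocket price is the market price minus the rebate, the effective demand curve becomes Qd = 9 - P.
Clearing the new market: 9 - P = 5P - 10, so P = 19/6 ≈ 3.1667 and Q = 35/6 ≈ 5.8333.
Expenditure moves from 3×5 = 15 to 3.1667×5.8333 = 18.4722; change = +3.47.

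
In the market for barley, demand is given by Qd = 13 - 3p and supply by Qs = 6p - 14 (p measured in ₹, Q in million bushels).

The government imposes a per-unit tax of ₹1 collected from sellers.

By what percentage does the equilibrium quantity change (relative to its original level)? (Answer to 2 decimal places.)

Initially, 13 - 3p = 6p - 14, so 27 = 9p and p = 3, Q = 4.
Since sellers keep the price net of the tax, the effective supply curve becomes Qs = 6p - 20.
Setting them equal: 13 - 3p = 6p - 20 → 33 = 9p, so p = 11/3 ≈ 3.6667 and Q = 2.
%ΔQ = (2 − 4) / 4 × 100 = -50.00%.

-50.00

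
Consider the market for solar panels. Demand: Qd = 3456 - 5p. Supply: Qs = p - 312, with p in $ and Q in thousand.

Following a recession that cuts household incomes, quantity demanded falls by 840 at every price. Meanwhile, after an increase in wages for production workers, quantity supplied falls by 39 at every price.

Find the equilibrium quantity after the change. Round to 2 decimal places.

143.50

Solve the original market: 3456 - 5p = p - 312, hence p = 628 and Q = 316.
The new curves are Qd = 2616 - 5p (demand) and Qs = p - 351 (supply).
Equate the new curves: 2616 - 5p = p - 351, giving 2967 = 6p, p = 494.5, Q = 143.5.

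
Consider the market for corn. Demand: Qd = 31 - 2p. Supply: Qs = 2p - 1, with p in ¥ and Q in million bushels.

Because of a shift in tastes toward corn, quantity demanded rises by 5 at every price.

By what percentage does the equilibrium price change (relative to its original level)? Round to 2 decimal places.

+15.63

Initially, 31 - 2p = 2p - 1, so 32 = 4p and p = 8, Q = 15.
The shock moves the curves to Qd = 36 - 2p and Qs = 2p - 1.
New equilibrium: 36 - 2p = 2p - 1 ⇒ 37 = 4p ⇒ p = 9.25, Q = 17.5.
%Δp = (9.25 − 8) / 8 × 100 = +15.63%.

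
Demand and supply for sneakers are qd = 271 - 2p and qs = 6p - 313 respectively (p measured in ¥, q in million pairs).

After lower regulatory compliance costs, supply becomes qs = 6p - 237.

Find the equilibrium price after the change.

63.5

Before the shock: 271 - 2p = 6p - 313 ⇒ 584 = 8p ⇒ p = 73, q = 125.
The shock moves the curves to qd = 271 - 2p and qs = 6p - 237.
Setting them equal: 271 - 2p = 6p - 237 → 508 = 8p, so p = 63.5 and q = 144.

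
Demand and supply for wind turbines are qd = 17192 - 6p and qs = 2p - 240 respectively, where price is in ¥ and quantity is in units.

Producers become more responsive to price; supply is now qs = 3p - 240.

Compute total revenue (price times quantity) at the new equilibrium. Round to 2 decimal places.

Original equilibrium: 17192 - 6p = 2p - 240 gives 17432 = 8p, so p = 2179 and q = 4118.
With the change applied: demand qd = 17192 - 6p, supply qs = 3p - 240.
Setting them equal: 17192 - 6p = 3p - 240 → 17432 = 9p, so p = 17432/9 ≈ 1936.8889 and q = 16712/3 ≈ 5570.6667.
New expenditure = 1936.8889 × 5570.6667 = 10789762.37.

10789762.37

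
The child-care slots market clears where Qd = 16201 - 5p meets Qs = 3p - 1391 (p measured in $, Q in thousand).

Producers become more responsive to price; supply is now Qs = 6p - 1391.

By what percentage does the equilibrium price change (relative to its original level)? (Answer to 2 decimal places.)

-27.27

Original equilibrium: 16201 - 5p = 3p - 1391 gives 17592 = 8p, so p = 2199 and Q = 5206.
The new curves are Qd = 16201 - 5p (demand) and Qs = 6p - 1391 (supply).
Equate the new curves: 16201 - 5p = 6p - 1391, giving 17592 = 11p, p = 17592/11 ≈ 1599.2727, Q = 90251/11 ≈ 8204.6364.
%Δp = (1599.2727 − 2199) / 2199 × 100 = -27.27%.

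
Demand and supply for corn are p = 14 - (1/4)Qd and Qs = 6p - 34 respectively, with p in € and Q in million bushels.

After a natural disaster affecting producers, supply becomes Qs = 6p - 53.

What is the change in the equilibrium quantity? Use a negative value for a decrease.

Original equilibrium: 56 - 4p = 6p - 34 gives 90 = 10p, so p = 9 and Q = 20.
With the change applied: demand Qd = 56 - 4p, supply Qs = 6p - 53.
New equilibrium: 56 - 4p = 6p - 53 ⇒ 109 = 10p ⇒ p = 10.9, Q = 12.4.
ΔQ = 12.4 − 20 = -7.6.

-7.6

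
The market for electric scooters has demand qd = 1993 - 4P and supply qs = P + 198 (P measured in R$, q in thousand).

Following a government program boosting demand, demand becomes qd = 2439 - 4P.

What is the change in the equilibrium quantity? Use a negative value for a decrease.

Original equilibrium: 1993 - 4P = P + 198 gives 1795 = 5P, so P = 359 and q = 557.
The new curves are qd = 2439 - 4P (demand) and qs = P + 198 (supply).
Clearing the new market: 2439 - 4P = P + 198, so P = 448.2 and q = 646.2.
Δq = 646.2 − 557 = +89.2.

+89.2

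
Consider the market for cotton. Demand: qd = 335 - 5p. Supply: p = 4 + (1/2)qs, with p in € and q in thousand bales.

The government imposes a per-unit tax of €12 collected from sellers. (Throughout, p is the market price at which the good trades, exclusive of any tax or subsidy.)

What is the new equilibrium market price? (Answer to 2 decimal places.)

52.43

Solve the original market: 335 - 5p = 2p - 8, hence p = 49 and q = 90.
Since sellers keep the price net of the tax, the effective supply curve becomes qs = 2p - 32.
Equate the new curves: 335 - 5p = 2p - 32, giving 367 = 7p, p = 367/7 ≈ 52.4286, q = 510/7 ≈ 72.8571.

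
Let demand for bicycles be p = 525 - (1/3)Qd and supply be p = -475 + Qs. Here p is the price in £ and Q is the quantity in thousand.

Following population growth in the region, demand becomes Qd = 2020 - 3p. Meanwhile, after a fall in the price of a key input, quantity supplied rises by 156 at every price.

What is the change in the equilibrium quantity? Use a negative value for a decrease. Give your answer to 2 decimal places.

+228.25

Original equilibrium: 1575 - 3p = p + 475 gives 1100 = 4p, so p = 275 and Q = 750.
The shock moves the curves to Qd = 2020 - 3p and Qs = p + 631.
Clearing the new market: 2020 - 3p = p + 631, so p = 347.25 and Q = 978.25.
ΔQ = 978.25 − 750 = +228.25.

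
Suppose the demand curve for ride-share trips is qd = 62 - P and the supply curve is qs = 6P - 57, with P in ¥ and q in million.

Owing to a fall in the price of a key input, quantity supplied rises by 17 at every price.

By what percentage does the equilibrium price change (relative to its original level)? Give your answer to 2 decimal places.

Initially, 62 - P = 6P - 57, so 119 = 7P and P = 17, q = 45.
With the change applied: demand qd = 62 - P, supply qs = 6P - 40.
Setting them equal: 62 - P = 6P - 40 → 102 = 7P, so P = 102/7 ≈ 14.5714 and q = 332/7 ≈ 47.4286.
%ΔP = (14.5714 − 17) / 17 × 100 = -14.29%.

-14.29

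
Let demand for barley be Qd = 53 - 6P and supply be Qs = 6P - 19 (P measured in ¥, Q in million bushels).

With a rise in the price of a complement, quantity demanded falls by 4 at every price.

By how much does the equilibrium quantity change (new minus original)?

-2

Before the shock: 53 - 6P = 6P - 19 ⇒ 72 = 12P ⇒ P = 6, Q = 17.
The shock moves the curves to Qd = 49 - 6P and Qs = 6P - 19.
Equate the new curves: 49 - 6P = 6P - 19, giving 68 = 12P, P = 17/3 ≈ 5.6667, Q = 15.
ΔQ = 15 − 17 = -2.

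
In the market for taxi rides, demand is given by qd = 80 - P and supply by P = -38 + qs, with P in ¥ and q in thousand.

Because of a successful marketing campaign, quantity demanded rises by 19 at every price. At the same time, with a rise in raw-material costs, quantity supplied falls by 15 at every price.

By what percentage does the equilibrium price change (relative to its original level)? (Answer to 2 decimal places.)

Initially, 80 - P = P + 38, so 42 = 2P and P = 21, q = 59.
With the change applied: demand qd = 99 - P, supply qs = P + 23.
Equate the new curves: 99 - P = P + 23, giving 76 = 2P, P = 38, q = 61.
%ΔP = (38 − 21) / 21 × 100 = +80.95%.

+80.95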